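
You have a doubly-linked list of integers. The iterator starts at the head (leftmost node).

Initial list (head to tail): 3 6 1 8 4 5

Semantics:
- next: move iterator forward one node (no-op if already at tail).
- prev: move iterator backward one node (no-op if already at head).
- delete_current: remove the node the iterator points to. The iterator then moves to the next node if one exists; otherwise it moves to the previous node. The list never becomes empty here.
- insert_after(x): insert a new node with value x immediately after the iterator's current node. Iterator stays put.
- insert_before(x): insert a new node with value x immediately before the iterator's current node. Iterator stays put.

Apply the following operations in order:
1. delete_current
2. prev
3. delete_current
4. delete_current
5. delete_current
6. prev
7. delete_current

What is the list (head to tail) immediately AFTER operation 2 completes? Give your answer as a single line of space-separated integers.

After 1 (delete_current): list=[6, 1, 8, 4, 5] cursor@6
After 2 (prev): list=[6, 1, 8, 4, 5] cursor@6

Answer: 6 1 8 4 5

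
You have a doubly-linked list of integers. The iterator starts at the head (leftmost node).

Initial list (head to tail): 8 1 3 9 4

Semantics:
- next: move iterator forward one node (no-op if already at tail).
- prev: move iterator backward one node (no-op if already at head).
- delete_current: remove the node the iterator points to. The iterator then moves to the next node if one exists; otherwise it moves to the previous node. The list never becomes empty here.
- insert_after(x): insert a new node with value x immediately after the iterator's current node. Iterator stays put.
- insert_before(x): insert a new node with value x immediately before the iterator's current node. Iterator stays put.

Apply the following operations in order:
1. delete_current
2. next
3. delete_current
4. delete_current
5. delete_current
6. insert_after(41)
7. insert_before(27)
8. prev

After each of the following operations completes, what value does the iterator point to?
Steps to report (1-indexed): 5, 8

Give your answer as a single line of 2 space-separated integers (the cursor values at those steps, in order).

After 1 (delete_current): list=[1, 3, 9, 4] cursor@1
After 2 (next): list=[1, 3, 9, 4] cursor@3
After 3 (delete_current): list=[1, 9, 4] cursor@9
After 4 (delete_current): list=[1, 4] cursor@4
After 5 (delete_current): list=[1] cursor@1
After 6 (insert_after(41)): list=[1, 41] cursor@1
After 7 (insert_before(27)): list=[27, 1, 41] cursor@1
After 8 (prev): list=[27, 1, 41] cursor@27

Answer: 1 27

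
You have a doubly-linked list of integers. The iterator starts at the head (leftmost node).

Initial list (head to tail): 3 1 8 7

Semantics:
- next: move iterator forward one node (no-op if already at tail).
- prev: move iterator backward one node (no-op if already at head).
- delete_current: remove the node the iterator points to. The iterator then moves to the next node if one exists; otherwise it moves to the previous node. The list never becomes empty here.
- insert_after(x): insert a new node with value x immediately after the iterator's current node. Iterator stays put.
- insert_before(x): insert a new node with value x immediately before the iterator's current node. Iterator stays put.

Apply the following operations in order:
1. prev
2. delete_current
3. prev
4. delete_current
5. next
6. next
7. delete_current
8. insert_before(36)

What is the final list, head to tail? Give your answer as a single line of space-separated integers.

Answer: 36 8

Derivation:
After 1 (prev): list=[3, 1, 8, 7] cursor@3
After 2 (delete_current): list=[1, 8, 7] cursor@1
After 3 (prev): list=[1, 8, 7] cursor@1
After 4 (delete_current): list=[8, 7] cursor@8
After 5 (next): list=[8, 7] cursor@7
After 6 (next): list=[8, 7] cursor@7
After 7 (delete_current): list=[8] cursor@8
After 8 (insert_before(36)): list=[36, 8] cursor@8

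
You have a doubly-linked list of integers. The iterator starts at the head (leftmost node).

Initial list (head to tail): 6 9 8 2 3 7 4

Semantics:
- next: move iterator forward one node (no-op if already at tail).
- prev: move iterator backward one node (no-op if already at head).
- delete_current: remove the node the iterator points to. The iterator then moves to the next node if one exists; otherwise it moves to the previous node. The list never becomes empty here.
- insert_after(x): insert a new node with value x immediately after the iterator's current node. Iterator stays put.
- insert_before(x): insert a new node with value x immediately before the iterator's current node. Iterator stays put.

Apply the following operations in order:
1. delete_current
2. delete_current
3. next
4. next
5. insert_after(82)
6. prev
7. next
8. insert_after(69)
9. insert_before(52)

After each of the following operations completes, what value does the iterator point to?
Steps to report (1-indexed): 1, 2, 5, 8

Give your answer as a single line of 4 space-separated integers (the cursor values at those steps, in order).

Answer: 9 8 3 3

Derivation:
After 1 (delete_current): list=[9, 8, 2, 3, 7, 4] cursor@9
After 2 (delete_current): list=[8, 2, 3, 7, 4] cursor@8
After 3 (next): list=[8, 2, 3, 7, 4] cursor@2
After 4 (next): list=[8, 2, 3, 7, 4] cursor@3
After 5 (insert_after(82)): list=[8, 2, 3, 82, 7, 4] cursor@3
After 6 (prev): list=[8, 2, 3, 82, 7, 4] cursor@2
After 7 (next): list=[8, 2, 3, 82, 7, 4] cursor@3
After 8 (insert_after(69)): list=[8, 2, 3, 69, 82, 7, 4] cursor@3
After 9 (insert_before(52)): list=[8, 2, 52, 3, 69, 82, 7, 4] cursor@3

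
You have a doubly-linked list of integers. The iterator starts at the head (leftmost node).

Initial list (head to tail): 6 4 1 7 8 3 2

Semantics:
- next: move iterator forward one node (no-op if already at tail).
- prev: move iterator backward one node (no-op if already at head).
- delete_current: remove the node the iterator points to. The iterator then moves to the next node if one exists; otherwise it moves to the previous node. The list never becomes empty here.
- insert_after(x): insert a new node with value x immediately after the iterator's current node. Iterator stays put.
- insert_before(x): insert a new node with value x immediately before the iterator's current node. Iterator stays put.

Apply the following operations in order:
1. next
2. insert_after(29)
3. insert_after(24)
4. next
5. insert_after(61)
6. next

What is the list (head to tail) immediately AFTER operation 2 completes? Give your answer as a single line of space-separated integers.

After 1 (next): list=[6, 4, 1, 7, 8, 3, 2] cursor@4
After 2 (insert_after(29)): list=[6, 4, 29, 1, 7, 8, 3, 2] cursor@4

Answer: 6 4 29 1 7 8 3 2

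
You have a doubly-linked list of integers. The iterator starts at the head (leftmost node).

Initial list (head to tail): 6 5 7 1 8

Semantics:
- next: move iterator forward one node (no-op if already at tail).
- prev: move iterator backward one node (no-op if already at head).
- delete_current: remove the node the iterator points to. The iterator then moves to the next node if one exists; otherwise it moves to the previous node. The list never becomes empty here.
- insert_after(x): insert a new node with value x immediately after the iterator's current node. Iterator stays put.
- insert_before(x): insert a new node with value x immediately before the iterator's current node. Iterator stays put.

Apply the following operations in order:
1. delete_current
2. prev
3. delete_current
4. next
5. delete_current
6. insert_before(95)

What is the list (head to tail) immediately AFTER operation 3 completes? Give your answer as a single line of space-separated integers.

After 1 (delete_current): list=[5, 7, 1, 8] cursor@5
After 2 (prev): list=[5, 7, 1, 8] cursor@5
After 3 (delete_current): list=[7, 1, 8] cursor@7

Answer: 7 1 8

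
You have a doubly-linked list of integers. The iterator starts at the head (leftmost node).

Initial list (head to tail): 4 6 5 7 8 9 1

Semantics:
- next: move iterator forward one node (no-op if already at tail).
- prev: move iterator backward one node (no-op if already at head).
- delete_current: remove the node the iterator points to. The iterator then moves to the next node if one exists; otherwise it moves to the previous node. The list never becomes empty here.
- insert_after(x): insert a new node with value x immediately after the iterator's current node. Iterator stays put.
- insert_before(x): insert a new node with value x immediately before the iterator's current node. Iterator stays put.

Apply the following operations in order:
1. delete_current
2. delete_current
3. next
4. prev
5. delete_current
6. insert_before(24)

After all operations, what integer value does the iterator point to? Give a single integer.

After 1 (delete_current): list=[6, 5, 7, 8, 9, 1] cursor@6
After 2 (delete_current): list=[5, 7, 8, 9, 1] cursor@5
After 3 (next): list=[5, 7, 8, 9, 1] cursor@7
After 4 (prev): list=[5, 7, 8, 9, 1] cursor@5
After 5 (delete_current): list=[7, 8, 9, 1] cursor@7
After 6 (insert_before(24)): list=[24, 7, 8, 9, 1] cursor@7

Answer: 7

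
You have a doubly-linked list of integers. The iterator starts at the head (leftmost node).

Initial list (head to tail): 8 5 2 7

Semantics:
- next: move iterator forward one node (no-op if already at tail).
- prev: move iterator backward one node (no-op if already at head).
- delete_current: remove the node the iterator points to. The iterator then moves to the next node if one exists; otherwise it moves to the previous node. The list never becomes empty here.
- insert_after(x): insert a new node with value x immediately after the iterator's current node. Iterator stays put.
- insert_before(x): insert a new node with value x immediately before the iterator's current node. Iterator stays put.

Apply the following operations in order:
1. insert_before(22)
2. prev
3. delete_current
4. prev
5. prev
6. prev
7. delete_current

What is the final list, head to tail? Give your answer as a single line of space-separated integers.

After 1 (insert_before(22)): list=[22, 8, 5, 2, 7] cursor@8
After 2 (prev): list=[22, 8, 5, 2, 7] cursor@22
After 3 (delete_current): list=[8, 5, 2, 7] cursor@8
After 4 (prev): list=[8, 5, 2, 7] cursor@8
After 5 (prev): list=[8, 5, 2, 7] cursor@8
After 6 (prev): list=[8, 5, 2, 7] cursor@8
After 7 (delete_current): list=[5, 2, 7] cursor@5

Answer: 5 2 7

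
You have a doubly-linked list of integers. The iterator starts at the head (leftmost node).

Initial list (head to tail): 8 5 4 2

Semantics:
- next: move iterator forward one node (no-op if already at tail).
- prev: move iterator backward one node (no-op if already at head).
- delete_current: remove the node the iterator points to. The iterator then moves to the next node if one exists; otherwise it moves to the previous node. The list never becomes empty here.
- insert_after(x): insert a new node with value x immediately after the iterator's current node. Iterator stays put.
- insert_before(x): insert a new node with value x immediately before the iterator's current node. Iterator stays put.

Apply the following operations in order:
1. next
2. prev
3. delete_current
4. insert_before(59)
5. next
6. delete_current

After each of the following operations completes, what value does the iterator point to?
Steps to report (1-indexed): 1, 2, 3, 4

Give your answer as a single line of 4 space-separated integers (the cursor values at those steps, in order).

After 1 (next): list=[8, 5, 4, 2] cursor@5
After 2 (prev): list=[8, 5, 4, 2] cursor@8
After 3 (delete_current): list=[5, 4, 2] cursor@5
After 4 (insert_before(59)): list=[59, 5, 4, 2] cursor@5
After 5 (next): list=[59, 5, 4, 2] cursor@4
After 6 (delete_current): list=[59, 5, 2] cursor@2

Answer: 5 8 5 5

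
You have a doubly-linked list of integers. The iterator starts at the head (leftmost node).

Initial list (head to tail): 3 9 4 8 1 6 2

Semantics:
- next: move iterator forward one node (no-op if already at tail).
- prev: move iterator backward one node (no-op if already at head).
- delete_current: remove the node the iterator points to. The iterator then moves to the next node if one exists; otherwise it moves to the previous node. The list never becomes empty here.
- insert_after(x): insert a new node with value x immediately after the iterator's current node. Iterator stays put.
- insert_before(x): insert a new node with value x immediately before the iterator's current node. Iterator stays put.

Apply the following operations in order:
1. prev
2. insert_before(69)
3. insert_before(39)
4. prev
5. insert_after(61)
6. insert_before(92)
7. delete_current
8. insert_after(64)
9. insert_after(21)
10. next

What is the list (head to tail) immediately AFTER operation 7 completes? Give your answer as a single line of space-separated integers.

After 1 (prev): list=[3, 9, 4, 8, 1, 6, 2] cursor@3
After 2 (insert_before(69)): list=[69, 3, 9, 4, 8, 1, 6, 2] cursor@3
After 3 (insert_before(39)): list=[69, 39, 3, 9, 4, 8, 1, 6, 2] cursor@3
After 4 (prev): list=[69, 39, 3, 9, 4, 8, 1, 6, 2] cursor@39
After 5 (insert_after(61)): list=[69, 39, 61, 3, 9, 4, 8, 1, 6, 2] cursor@39
After 6 (insert_before(92)): list=[69, 92, 39, 61, 3, 9, 4, 8, 1, 6, 2] cursor@39
After 7 (delete_current): list=[69, 92, 61, 3, 9, 4, 8, 1, 6, 2] cursor@61

Answer: 69 92 61 3 9 4 8 1 6 2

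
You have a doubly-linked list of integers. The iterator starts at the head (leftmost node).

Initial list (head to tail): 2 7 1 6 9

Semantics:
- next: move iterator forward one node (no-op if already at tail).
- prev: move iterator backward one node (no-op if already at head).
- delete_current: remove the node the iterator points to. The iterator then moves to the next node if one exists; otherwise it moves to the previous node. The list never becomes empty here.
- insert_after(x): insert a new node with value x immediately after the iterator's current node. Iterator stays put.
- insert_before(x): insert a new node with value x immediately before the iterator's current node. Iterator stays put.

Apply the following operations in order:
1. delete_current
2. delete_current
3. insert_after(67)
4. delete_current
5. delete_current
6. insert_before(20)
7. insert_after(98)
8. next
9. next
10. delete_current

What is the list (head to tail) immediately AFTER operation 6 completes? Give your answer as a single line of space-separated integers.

After 1 (delete_current): list=[7, 1, 6, 9] cursor@7
After 2 (delete_current): list=[1, 6, 9] cursor@1
After 3 (insert_after(67)): list=[1, 67, 6, 9] cursor@1
After 4 (delete_current): list=[67, 6, 9] cursor@67
After 5 (delete_current): list=[6, 9] cursor@6
After 6 (insert_before(20)): list=[20, 6, 9] cursor@6

Answer: 20 6 9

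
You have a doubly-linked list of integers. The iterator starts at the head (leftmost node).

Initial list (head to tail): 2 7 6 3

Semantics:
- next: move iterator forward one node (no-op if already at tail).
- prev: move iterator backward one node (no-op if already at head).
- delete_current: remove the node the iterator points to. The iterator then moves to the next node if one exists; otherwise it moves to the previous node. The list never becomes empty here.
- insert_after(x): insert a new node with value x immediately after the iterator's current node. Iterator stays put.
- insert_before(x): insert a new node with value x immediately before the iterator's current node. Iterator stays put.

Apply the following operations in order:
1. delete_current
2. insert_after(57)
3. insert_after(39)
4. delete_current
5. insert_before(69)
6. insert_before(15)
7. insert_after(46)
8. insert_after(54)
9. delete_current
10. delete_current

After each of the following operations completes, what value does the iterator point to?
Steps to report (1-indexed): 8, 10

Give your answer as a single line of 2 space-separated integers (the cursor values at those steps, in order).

After 1 (delete_current): list=[7, 6, 3] cursor@7
After 2 (insert_after(57)): list=[7, 57, 6, 3] cursor@7
After 3 (insert_after(39)): list=[7, 39, 57, 6, 3] cursor@7
After 4 (delete_current): list=[39, 57, 6, 3] cursor@39
After 5 (insert_before(69)): list=[69, 39, 57, 6, 3] cursor@39
After 6 (insert_before(15)): list=[69, 15, 39, 57, 6, 3] cursor@39
After 7 (insert_after(46)): list=[69, 15, 39, 46, 57, 6, 3] cursor@39
After 8 (insert_after(54)): list=[69, 15, 39, 54, 46, 57, 6, 3] cursor@39
After 9 (delete_current): list=[69, 15, 54, 46, 57, 6, 3] cursor@54
After 10 (delete_current): list=[69, 15, 46, 57, 6, 3] cursor@46

Answer: 39 46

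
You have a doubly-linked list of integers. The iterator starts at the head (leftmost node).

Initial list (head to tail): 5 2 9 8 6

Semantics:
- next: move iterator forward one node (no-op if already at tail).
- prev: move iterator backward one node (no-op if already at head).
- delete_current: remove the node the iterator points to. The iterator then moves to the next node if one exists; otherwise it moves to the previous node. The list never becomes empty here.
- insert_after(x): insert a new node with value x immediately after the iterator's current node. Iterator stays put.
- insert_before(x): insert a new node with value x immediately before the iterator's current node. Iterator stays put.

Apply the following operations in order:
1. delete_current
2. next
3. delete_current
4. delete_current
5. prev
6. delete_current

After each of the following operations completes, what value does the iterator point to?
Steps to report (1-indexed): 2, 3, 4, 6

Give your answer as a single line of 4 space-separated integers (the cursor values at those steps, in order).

After 1 (delete_current): list=[2, 9, 8, 6] cursor@2
After 2 (next): list=[2, 9, 8, 6] cursor@9
After 3 (delete_current): list=[2, 8, 6] cursor@8
After 4 (delete_current): list=[2, 6] cursor@6
After 5 (prev): list=[2, 6] cursor@2
After 6 (delete_current): list=[6] cursor@6

Answer: 9 8 6 6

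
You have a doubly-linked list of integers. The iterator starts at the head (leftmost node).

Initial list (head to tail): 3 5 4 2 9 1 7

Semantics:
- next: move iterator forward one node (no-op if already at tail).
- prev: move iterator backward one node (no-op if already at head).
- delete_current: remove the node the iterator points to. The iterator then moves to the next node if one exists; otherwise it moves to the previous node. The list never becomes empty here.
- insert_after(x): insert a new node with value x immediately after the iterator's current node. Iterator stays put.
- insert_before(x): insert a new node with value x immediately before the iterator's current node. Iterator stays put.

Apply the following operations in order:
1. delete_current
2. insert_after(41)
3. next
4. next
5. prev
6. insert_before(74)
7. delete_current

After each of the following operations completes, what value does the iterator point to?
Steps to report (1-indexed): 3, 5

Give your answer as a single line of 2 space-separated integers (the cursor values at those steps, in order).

After 1 (delete_current): list=[5, 4, 2, 9, 1, 7] cursor@5
After 2 (insert_after(41)): list=[5, 41, 4, 2, 9, 1, 7] cursor@5
After 3 (next): list=[5, 41, 4, 2, 9, 1, 7] cursor@41
After 4 (next): list=[5, 41, 4, 2, 9, 1, 7] cursor@4
After 5 (prev): list=[5, 41, 4, 2, 9, 1, 7] cursor@41
After 6 (insert_before(74)): list=[5, 74, 41, 4, 2, 9, 1, 7] cursor@41
After 7 (delete_current): list=[5, 74, 4, 2, 9, 1, 7] cursor@4

Answer: 41 41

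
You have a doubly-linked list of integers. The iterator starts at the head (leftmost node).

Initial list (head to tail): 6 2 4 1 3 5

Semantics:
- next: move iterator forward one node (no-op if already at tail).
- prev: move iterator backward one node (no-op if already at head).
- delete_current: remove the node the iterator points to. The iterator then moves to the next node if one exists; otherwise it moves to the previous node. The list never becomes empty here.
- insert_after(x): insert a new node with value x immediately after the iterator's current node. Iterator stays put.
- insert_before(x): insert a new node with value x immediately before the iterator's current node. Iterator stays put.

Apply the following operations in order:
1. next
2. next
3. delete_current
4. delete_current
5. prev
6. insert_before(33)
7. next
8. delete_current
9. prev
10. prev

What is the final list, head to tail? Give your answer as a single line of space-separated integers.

Answer: 6 33 2 5

Derivation:
After 1 (next): list=[6, 2, 4, 1, 3, 5] cursor@2
After 2 (next): list=[6, 2, 4, 1, 3, 5] cursor@4
After 3 (delete_current): list=[6, 2, 1, 3, 5] cursor@1
After 4 (delete_current): list=[6, 2, 3, 5] cursor@3
After 5 (prev): list=[6, 2, 3, 5] cursor@2
After 6 (insert_before(33)): list=[6, 33, 2, 3, 5] cursor@2
After 7 (next): list=[6, 33, 2, 3, 5] cursor@3
After 8 (delete_current): list=[6, 33, 2, 5] cursor@5
After 9 (prev): list=[6, 33, 2, 5] cursor@2
After 10 (prev): list=[6, 33, 2, 5] cursor@33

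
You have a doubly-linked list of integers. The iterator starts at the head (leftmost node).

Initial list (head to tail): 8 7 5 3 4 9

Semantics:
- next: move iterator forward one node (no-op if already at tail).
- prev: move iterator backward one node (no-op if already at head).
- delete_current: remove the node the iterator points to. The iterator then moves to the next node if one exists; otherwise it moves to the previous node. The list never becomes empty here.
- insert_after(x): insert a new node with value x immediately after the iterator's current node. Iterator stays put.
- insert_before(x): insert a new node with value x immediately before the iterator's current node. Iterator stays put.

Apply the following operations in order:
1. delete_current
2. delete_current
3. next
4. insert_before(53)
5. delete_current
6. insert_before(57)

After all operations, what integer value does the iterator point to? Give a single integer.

After 1 (delete_current): list=[7, 5, 3, 4, 9] cursor@7
After 2 (delete_current): list=[5, 3, 4, 9] cursor@5
After 3 (next): list=[5, 3, 4, 9] cursor@3
After 4 (insert_before(53)): list=[5, 53, 3, 4, 9] cursor@3
After 5 (delete_current): list=[5, 53, 4, 9] cursor@4
After 6 (insert_before(57)): list=[5, 53, 57, 4, 9] cursor@4

Answer: 4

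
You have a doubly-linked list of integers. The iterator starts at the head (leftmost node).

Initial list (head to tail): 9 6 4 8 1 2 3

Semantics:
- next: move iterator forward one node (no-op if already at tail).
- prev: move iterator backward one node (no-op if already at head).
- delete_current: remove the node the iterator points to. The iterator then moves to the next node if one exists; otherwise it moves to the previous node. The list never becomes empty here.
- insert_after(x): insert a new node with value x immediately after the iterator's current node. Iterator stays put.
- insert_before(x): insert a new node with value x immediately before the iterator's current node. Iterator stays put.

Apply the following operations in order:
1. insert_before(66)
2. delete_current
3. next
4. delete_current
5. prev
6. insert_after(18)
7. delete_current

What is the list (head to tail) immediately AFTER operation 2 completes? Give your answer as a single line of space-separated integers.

Answer: 66 6 4 8 1 2 3

Derivation:
After 1 (insert_before(66)): list=[66, 9, 6, 4, 8, 1, 2, 3] cursor@9
After 2 (delete_current): list=[66, 6, 4, 8, 1, 2, 3] cursor@6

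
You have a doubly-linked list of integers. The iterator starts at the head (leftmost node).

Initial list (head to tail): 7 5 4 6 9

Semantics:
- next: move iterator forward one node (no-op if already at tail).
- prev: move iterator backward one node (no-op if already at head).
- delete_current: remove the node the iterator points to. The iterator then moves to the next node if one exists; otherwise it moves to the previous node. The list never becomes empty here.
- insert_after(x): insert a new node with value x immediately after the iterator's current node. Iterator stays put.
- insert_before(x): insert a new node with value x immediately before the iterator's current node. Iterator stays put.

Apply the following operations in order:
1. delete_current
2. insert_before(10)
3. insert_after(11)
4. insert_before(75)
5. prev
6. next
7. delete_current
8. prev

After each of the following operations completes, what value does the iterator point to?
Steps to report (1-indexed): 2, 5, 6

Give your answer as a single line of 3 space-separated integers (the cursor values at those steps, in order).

Answer: 5 75 5

Derivation:
After 1 (delete_current): list=[5, 4, 6, 9] cursor@5
After 2 (insert_before(10)): list=[10, 5, 4, 6, 9] cursor@5
After 3 (insert_after(11)): list=[10, 5, 11, 4, 6, 9] cursor@5
After 4 (insert_before(75)): list=[10, 75, 5, 11, 4, 6, 9] cursor@5
After 5 (prev): list=[10, 75, 5, 11, 4, 6, 9] cursor@75
After 6 (next): list=[10, 75, 5, 11, 4, 6, 9] cursor@5
After 7 (delete_current): list=[10, 75, 11, 4, 6, 9] cursor@11
After 8 (prev): list=[10, 75, 11, 4, 6, 9] cursor@75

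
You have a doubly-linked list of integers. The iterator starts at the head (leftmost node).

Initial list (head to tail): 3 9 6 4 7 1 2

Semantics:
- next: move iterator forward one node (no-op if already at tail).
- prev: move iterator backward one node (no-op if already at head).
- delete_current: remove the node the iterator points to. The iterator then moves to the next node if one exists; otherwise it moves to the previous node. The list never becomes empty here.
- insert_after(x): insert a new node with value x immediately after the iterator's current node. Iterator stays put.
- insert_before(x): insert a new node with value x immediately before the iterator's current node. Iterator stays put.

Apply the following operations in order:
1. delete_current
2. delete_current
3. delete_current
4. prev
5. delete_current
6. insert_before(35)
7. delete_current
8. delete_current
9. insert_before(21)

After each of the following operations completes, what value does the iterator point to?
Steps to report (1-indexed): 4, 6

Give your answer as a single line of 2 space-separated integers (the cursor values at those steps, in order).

After 1 (delete_current): list=[9, 6, 4, 7, 1, 2] cursor@9
After 2 (delete_current): list=[6, 4, 7, 1, 2] cursor@6
After 3 (delete_current): list=[4, 7, 1, 2] cursor@4
After 4 (prev): list=[4, 7, 1, 2] cursor@4
After 5 (delete_current): list=[7, 1, 2] cursor@7
After 6 (insert_before(35)): list=[35, 7, 1, 2] cursor@7
After 7 (delete_current): list=[35, 1, 2] cursor@1
After 8 (delete_current): list=[35, 2] cursor@2
After 9 (insert_before(21)): list=[35, 21, 2] cursor@2

Answer: 4 7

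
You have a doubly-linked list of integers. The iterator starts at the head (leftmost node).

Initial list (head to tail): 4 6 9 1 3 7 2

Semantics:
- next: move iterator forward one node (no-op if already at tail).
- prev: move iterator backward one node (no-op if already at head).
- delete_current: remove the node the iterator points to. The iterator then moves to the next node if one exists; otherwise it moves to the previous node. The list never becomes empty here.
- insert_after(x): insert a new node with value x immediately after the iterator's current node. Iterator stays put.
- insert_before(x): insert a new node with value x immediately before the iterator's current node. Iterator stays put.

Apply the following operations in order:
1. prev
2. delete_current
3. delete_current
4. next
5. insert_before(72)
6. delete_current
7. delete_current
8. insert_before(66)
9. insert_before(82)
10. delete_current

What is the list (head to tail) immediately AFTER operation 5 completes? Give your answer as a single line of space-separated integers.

After 1 (prev): list=[4, 6, 9, 1, 3, 7, 2] cursor@4
After 2 (delete_current): list=[6, 9, 1, 3, 7, 2] cursor@6
After 3 (delete_current): list=[9, 1, 3, 7, 2] cursor@9
After 4 (next): list=[9, 1, 3, 7, 2] cursor@1
After 5 (insert_before(72)): list=[9, 72, 1, 3, 7, 2] cursor@1

Answer: 9 72 1 3 7 2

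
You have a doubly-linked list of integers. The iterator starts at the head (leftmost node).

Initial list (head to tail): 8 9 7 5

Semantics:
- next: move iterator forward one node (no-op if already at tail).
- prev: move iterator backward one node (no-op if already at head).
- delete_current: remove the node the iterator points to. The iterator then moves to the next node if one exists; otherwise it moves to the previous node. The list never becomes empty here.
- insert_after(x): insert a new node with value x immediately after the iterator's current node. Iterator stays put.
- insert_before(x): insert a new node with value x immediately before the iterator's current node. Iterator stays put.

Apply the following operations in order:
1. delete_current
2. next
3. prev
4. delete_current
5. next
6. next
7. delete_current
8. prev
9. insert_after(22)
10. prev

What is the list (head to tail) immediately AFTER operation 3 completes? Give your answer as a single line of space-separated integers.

After 1 (delete_current): list=[9, 7, 5] cursor@9
After 2 (next): list=[9, 7, 5] cursor@7
After 3 (prev): list=[9, 7, 5] cursor@9

Answer: 9 7 5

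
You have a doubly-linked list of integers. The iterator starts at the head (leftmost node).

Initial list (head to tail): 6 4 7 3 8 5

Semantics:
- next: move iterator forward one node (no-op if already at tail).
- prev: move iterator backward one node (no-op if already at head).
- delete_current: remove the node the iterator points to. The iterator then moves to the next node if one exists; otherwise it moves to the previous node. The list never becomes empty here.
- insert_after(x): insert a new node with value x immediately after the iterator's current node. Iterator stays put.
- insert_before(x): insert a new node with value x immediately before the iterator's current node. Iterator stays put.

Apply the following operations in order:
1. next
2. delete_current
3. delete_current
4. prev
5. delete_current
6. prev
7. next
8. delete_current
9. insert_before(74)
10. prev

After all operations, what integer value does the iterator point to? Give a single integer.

Answer: 74

Derivation:
After 1 (next): list=[6, 4, 7, 3, 8, 5] cursor@4
After 2 (delete_current): list=[6, 7, 3, 8, 5] cursor@7
After 3 (delete_current): list=[6, 3, 8, 5] cursor@3
After 4 (prev): list=[6, 3, 8, 5] cursor@6
After 5 (delete_current): list=[3, 8, 5] cursor@3
After 6 (prev): list=[3, 8, 5] cursor@3
After 7 (next): list=[3, 8, 5] cursor@8
After 8 (delete_current): list=[3, 5] cursor@5
After 9 (insert_before(74)): list=[3, 74, 5] cursor@5
After 10 (prev): list=[3, 74, 5] cursor@74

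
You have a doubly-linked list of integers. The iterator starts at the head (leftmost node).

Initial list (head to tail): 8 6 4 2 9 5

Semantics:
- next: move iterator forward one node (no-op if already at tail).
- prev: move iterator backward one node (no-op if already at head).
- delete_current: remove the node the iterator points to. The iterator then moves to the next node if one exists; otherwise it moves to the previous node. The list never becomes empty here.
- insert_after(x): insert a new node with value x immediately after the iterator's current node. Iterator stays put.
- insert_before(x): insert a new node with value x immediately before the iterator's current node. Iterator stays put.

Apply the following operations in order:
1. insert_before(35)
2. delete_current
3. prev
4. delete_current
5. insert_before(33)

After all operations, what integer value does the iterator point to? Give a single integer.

After 1 (insert_before(35)): list=[35, 8, 6, 4, 2, 9, 5] cursor@8
After 2 (delete_current): list=[35, 6, 4, 2, 9, 5] cursor@6
After 3 (prev): list=[35, 6, 4, 2, 9, 5] cursor@35
After 4 (delete_current): list=[6, 4, 2, 9, 5] cursor@6
After 5 (insert_before(33)): list=[33, 6, 4, 2, 9, 5] cursor@6

Answer: 6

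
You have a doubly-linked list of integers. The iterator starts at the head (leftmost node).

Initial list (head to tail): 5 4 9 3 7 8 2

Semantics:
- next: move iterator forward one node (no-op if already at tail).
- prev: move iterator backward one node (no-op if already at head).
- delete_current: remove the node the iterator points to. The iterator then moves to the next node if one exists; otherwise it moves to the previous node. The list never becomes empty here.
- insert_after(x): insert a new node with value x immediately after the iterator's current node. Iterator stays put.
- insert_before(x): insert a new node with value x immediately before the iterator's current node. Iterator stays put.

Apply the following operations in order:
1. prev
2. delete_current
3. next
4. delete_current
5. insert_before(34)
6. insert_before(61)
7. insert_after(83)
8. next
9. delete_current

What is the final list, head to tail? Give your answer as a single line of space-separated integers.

Answer: 4 34 61 3 7 8 2

Derivation:
After 1 (prev): list=[5, 4, 9, 3, 7, 8, 2] cursor@5
After 2 (delete_current): list=[4, 9, 3, 7, 8, 2] cursor@4
After 3 (next): list=[4, 9, 3, 7, 8, 2] cursor@9
After 4 (delete_current): list=[4, 3, 7, 8, 2] cursor@3
After 5 (insert_before(34)): list=[4, 34, 3, 7, 8, 2] cursor@3
After 6 (insert_before(61)): list=[4, 34, 61, 3, 7, 8, 2] cursor@3
After 7 (insert_after(83)): list=[4, 34, 61, 3, 83, 7, 8, 2] cursor@3
After 8 (next): list=[4, 34, 61, 3, 83, 7, 8, 2] cursor@83
After 9 (delete_current): list=[4, 34, 61, 3, 7, 8, 2] cursor@7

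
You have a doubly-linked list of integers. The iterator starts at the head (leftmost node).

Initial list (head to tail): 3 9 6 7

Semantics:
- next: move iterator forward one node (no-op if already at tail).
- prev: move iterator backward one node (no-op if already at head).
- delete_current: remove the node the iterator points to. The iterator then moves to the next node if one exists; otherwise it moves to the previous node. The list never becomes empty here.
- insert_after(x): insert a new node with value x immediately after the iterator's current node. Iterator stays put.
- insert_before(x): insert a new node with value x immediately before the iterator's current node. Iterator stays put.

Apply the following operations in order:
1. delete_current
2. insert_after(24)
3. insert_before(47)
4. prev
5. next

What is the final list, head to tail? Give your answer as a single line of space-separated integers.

After 1 (delete_current): list=[9, 6, 7] cursor@9
After 2 (insert_after(24)): list=[9, 24, 6, 7] cursor@9
After 3 (insert_before(47)): list=[47, 9, 24, 6, 7] cursor@9
After 4 (prev): list=[47, 9, 24, 6, 7] cursor@47
After 5 (next): list=[47, 9, 24, 6, 7] cursor@9

Answer: 47 9 24 6 7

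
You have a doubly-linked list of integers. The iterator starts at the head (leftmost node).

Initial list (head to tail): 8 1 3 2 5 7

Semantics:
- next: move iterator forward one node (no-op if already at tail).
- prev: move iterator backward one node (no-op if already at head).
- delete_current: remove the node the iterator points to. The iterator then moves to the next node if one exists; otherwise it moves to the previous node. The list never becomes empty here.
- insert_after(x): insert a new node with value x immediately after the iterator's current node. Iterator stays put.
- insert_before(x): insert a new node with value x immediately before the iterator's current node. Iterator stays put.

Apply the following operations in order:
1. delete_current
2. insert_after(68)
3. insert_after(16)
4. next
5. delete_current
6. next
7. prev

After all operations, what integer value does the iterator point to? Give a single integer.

Answer: 68

Derivation:
After 1 (delete_current): list=[1, 3, 2, 5, 7] cursor@1
After 2 (insert_after(68)): list=[1, 68, 3, 2, 5, 7] cursor@1
After 3 (insert_after(16)): list=[1, 16, 68, 3, 2, 5, 7] cursor@1
After 4 (next): list=[1, 16, 68, 3, 2, 5, 7] cursor@16
After 5 (delete_current): list=[1, 68, 3, 2, 5, 7] cursor@68
After 6 (next): list=[1, 68, 3, 2, 5, 7] cursor@3
After 7 (prev): list=[1, 68, 3, 2, 5, 7] cursor@68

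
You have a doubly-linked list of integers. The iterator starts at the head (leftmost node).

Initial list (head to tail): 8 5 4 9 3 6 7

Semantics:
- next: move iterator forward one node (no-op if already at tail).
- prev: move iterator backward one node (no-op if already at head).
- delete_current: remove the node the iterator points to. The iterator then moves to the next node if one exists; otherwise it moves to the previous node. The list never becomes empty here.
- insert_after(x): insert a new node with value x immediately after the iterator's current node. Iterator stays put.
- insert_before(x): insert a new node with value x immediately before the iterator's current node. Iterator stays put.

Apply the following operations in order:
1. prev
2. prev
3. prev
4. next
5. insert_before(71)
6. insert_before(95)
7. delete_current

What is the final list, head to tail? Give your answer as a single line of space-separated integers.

After 1 (prev): list=[8, 5, 4, 9, 3, 6, 7] cursor@8
After 2 (prev): list=[8, 5, 4, 9, 3, 6, 7] cursor@8
After 3 (prev): list=[8, 5, 4, 9, 3, 6, 7] cursor@8
After 4 (next): list=[8, 5, 4, 9, 3, 6, 7] cursor@5
After 5 (insert_before(71)): list=[8, 71, 5, 4, 9, 3, 6, 7] cursor@5
After 6 (insert_before(95)): list=[8, 71, 95, 5, 4, 9, 3, 6, 7] cursor@5
After 7 (delete_current): list=[8, 71, 95, 4, 9, 3, 6, 7] cursor@4

Answer: 8 71 95 4 9 3 6 7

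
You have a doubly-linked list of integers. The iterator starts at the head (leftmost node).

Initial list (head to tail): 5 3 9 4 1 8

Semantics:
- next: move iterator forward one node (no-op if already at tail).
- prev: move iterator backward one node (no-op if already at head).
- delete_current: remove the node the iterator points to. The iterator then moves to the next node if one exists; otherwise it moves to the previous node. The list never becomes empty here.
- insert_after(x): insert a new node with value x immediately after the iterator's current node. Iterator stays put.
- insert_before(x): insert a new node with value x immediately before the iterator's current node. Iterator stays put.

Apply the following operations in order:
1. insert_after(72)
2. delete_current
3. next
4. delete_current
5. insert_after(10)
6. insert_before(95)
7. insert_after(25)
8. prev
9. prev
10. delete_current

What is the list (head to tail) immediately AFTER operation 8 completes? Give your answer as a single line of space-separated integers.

Answer: 72 95 9 25 10 4 1 8

Derivation:
After 1 (insert_after(72)): list=[5, 72, 3, 9, 4, 1, 8] cursor@5
After 2 (delete_current): list=[72, 3, 9, 4, 1, 8] cursor@72
After 3 (next): list=[72, 3, 9, 4, 1, 8] cursor@3
After 4 (delete_current): list=[72, 9, 4, 1, 8] cursor@9
After 5 (insert_after(10)): list=[72, 9, 10, 4, 1, 8] cursor@9
After 6 (insert_before(95)): list=[72, 95, 9, 10, 4, 1, 8] cursor@9
After 7 (insert_after(25)): list=[72, 95, 9, 25, 10, 4, 1, 8] cursor@9
After 8 (prev): list=[72, 95, 9, 25, 10, 4, 1, 8] cursor@95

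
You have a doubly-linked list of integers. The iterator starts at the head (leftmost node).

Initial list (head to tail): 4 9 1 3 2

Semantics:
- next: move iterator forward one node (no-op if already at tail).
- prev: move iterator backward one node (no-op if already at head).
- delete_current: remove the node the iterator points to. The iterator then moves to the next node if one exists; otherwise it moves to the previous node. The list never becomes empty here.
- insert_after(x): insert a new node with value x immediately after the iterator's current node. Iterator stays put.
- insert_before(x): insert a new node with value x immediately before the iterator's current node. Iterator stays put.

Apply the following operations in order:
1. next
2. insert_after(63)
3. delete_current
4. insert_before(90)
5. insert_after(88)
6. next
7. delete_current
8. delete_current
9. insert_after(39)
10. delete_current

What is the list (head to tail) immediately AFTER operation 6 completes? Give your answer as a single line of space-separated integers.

After 1 (next): list=[4, 9, 1, 3, 2] cursor@9
After 2 (insert_after(63)): list=[4, 9, 63, 1, 3, 2] cursor@9
After 3 (delete_current): list=[4, 63, 1, 3, 2] cursor@63
After 4 (insert_before(90)): list=[4, 90, 63, 1, 3, 2] cursor@63
After 5 (insert_after(88)): list=[4, 90, 63, 88, 1, 3, 2] cursor@63
After 6 (next): list=[4, 90, 63, 88, 1, 3, 2] cursor@88

Answer: 4 90 63 88 1 3 2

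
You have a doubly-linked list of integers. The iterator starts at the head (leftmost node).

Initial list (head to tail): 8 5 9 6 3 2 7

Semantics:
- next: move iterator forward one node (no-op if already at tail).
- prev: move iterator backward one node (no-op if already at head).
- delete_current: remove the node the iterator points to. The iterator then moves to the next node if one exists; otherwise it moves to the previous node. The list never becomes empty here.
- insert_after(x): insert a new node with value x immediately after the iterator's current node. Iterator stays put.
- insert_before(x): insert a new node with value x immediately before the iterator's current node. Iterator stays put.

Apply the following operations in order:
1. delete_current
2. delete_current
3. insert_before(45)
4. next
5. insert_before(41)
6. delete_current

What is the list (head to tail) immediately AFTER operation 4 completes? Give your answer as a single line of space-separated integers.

Answer: 45 9 6 3 2 7

Derivation:
After 1 (delete_current): list=[5, 9, 6, 3, 2, 7] cursor@5
After 2 (delete_current): list=[9, 6, 3, 2, 7] cursor@9
After 3 (insert_before(45)): list=[45, 9, 6, 3, 2, 7] cursor@9
After 4 (next): list=[45, 9, 6, 3, 2, 7] cursor@6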